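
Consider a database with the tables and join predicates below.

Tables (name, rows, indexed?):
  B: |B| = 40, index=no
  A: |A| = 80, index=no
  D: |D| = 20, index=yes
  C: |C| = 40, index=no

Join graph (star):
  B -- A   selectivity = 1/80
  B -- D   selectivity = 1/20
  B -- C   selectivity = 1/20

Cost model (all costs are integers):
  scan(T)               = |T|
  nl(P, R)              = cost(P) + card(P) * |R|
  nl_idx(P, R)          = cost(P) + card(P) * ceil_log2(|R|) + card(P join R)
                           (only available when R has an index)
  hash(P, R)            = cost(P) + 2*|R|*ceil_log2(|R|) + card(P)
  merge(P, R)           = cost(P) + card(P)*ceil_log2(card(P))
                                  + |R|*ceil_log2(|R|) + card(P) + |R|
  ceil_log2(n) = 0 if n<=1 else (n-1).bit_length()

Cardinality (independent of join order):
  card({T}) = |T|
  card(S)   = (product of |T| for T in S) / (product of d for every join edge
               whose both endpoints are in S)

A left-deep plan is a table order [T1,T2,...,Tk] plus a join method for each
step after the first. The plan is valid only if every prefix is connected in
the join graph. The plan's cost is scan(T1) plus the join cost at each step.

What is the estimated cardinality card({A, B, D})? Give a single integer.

40

Tables in S: A(80), B(40), D(20)
Edges inside S: B-A(d=80), B-D(d=20)
numerator = 80 * 40 * 20 = 64000
denominator = 80 * 20 = 1600
card(S) = 64000 / 1600 = 40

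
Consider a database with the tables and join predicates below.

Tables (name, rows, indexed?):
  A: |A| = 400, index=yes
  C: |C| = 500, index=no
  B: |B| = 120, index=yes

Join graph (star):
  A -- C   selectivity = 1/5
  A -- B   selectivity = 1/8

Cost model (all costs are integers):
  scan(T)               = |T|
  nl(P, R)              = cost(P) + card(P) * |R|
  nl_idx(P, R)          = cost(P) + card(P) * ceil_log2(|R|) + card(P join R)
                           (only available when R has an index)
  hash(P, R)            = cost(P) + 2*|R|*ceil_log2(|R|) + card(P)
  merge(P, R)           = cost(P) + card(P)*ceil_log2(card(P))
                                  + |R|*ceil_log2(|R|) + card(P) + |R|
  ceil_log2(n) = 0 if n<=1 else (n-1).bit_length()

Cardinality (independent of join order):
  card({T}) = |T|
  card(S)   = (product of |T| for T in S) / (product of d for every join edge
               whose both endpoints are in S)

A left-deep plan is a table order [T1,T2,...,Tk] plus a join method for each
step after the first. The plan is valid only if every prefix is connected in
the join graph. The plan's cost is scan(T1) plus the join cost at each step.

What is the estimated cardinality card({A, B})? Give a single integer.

6000

Tables in S: A(400), B(120)
Edges inside S: A-B(d=8)
numerator = 400 * 120 = 48000
denominator = 8 = 8
card(S) = 48000 / 8 = 6000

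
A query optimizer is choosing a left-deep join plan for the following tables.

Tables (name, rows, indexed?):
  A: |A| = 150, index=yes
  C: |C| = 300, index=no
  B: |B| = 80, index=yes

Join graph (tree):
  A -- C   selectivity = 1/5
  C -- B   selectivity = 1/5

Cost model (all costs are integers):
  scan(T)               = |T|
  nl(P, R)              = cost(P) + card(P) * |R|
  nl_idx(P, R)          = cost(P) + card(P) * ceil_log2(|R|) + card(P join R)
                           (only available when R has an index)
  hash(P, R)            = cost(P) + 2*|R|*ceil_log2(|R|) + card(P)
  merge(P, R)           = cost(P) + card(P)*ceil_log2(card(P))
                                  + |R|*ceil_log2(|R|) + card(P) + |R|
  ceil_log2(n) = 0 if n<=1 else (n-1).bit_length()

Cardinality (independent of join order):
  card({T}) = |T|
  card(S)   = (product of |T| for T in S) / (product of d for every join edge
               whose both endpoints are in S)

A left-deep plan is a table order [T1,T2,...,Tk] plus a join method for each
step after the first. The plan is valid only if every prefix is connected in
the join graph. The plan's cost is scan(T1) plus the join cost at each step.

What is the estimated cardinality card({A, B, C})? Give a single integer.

144000

Tables in S: A(150), B(80), C(300)
Edges inside S: A-C(d=5), C-B(d=5)
numerator = 150 * 80 * 300 = 3600000
denominator = 5 * 5 = 25
card(S) = 3600000 / 25 = 144000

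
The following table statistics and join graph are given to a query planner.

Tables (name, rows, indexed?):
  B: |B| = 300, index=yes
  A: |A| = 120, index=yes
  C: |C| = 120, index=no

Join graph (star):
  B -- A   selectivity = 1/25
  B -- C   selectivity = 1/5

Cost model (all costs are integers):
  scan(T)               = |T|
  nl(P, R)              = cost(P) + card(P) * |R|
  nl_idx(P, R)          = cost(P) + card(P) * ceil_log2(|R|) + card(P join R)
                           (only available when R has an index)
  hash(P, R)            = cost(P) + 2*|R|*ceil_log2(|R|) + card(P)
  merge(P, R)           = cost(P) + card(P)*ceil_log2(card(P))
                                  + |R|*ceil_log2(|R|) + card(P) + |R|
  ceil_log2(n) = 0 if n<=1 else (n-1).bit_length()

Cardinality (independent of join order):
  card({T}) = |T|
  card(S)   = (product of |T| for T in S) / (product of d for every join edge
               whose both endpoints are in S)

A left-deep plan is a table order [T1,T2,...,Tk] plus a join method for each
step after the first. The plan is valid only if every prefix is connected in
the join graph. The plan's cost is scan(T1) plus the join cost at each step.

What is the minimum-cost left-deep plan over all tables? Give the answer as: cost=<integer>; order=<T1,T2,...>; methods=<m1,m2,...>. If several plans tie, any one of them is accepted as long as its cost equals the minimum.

Selinger DP (subsets sized 1..n):
  {B}: scan cost=300, card=300
  {A}: scan cost=120, card=120
  {C}: scan cost=120, card=120
  {AB}: card=1440; try (A,hash)→2280, (B,nl_idx)→2640, (A,nl_idx)→3840, (B,merge)→4080, (A,merge)→4260, (B,hash)→5640 …(+2); best=2280 via (A,hash)
  {BC}: card=7200; try (C,hash)→2280, (B,merge)→4080, (C,merge)→4260, (B,hash)→5640, (B,nl_idx)→8400, (B,nl)→36120 …(+1); best=2280 via (C,hash)
  {ABC}: card=34560; try (C,hash)→5400, (A,hash)→11160, (C,merge)→20520, (A,nl_idx)→87240, (A,merge)→104040, (C,nl)→175080 …(+1); best=5400 via (C,hash)

cost=5400; order=B,A,C; methods=hash,hash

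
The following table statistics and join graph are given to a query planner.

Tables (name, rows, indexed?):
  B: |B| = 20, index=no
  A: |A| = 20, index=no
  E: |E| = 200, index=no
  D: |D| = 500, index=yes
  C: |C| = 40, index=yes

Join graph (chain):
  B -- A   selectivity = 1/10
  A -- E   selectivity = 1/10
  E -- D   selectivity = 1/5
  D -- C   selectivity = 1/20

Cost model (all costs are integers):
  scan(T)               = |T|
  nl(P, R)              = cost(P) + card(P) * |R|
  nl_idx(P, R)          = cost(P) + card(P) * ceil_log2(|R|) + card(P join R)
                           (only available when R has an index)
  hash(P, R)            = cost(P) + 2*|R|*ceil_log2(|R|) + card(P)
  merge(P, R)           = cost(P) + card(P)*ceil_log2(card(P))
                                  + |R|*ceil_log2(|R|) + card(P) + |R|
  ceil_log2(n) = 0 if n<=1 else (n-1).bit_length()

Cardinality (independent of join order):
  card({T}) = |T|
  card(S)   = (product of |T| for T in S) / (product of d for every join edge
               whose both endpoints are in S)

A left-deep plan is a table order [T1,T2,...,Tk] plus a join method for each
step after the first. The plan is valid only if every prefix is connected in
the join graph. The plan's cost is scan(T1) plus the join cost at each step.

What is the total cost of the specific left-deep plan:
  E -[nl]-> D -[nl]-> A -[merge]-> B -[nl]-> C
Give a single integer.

4380320

step 1: scan E: cost=200, card=200
step 2: join D via nl
    card(P join D) = 200*500/(5) = 20000
    cost = 200 + 200*500 = 100200
step 3: join A via nl
    card(P join A) = 20000*20/(10) = 40000
    cost = 100200 + 20000*20 = 500200
step 4: join B via merge
    card(P join B) = 40000*20/(10) = 80000
    cost = 500200 + 40000*16 + 20*5 + 40000 + 20 = 1180320
step 5: join C via nl
    card(P join C) = 80000*40/(20) = 160000
    cost = 1180320 + 80000*40 = 4380320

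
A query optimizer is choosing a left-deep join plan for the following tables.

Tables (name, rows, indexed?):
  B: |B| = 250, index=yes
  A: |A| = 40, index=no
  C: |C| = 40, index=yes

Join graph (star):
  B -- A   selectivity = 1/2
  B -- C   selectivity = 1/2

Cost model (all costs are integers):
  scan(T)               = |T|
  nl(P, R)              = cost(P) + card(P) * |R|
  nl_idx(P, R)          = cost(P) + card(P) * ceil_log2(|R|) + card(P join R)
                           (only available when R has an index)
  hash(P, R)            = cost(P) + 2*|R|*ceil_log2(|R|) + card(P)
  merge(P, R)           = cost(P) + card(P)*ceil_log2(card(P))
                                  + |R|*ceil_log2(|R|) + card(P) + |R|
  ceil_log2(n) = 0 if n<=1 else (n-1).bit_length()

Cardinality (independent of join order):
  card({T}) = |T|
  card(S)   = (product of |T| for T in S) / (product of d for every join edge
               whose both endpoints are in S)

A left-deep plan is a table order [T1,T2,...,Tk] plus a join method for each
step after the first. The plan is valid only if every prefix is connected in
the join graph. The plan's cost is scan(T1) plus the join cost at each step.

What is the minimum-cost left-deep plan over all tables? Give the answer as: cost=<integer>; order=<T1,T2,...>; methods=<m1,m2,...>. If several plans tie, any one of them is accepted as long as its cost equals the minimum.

cost=6460; order=B,A,C; methods=hash,hash

Selinger DP (subsets sized 1..n):
  {B}: scan cost=250, card=250
  {A}: scan cost=40, card=40
  {C}: scan cost=40, card=40
  {AB}: card=5000; try (A,hash)→980, (B,merge)→2570, (A,merge)→2780, (B,hash)→4080, (B,nl_idx)→5360, (B,nl)→10040 …(+1); best=980 via (A,hash)
  {BC}: card=5000; try (C,hash)→980, (B,merge)→2570, (C,merge)→2780, (B,hash)→4080, (B,nl_idx)→5360, (C,nl_idx)→6750 …(+2); best=980 via (C,hash)
  {ABC}: card=100000; try (C,hash)→6460, (A,hash)→6460, (C,merge)→71260, (A,merge)→71260, (C,nl_idx)→130980, (C,nl)→200980 …(+1); best=6460 via (C,hash)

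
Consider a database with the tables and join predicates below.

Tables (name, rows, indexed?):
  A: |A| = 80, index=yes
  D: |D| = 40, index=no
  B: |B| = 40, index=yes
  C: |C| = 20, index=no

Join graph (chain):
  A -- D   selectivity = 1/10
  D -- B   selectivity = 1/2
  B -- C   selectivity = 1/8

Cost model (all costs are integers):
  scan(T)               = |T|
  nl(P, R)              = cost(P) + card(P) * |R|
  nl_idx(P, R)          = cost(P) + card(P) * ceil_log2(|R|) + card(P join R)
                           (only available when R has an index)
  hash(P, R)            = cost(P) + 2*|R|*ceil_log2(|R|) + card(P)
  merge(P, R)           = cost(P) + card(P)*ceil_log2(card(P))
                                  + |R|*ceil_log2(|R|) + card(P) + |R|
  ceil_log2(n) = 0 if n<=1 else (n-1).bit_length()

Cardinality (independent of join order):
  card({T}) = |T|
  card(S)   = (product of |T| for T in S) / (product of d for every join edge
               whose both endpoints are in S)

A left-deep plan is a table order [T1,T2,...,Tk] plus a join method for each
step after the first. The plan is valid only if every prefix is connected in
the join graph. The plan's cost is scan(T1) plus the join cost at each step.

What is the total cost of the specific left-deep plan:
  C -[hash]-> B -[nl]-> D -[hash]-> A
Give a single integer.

7640

step 1: scan C: cost=20, card=20
step 2: join B via hash
    card(P join B) = 20*40/(8) = 100
    cost = 20 + 2*40*6 + 20 = 520
step 3: join D via nl
    card(P join D) = 100*40/(2) = 2000
    cost = 520 + 100*40 = 4520
step 4: join A via hash
    card(P join A) = 2000*80/(10) = 16000
    cost = 4520 + 2*80*7 + 2000 = 7640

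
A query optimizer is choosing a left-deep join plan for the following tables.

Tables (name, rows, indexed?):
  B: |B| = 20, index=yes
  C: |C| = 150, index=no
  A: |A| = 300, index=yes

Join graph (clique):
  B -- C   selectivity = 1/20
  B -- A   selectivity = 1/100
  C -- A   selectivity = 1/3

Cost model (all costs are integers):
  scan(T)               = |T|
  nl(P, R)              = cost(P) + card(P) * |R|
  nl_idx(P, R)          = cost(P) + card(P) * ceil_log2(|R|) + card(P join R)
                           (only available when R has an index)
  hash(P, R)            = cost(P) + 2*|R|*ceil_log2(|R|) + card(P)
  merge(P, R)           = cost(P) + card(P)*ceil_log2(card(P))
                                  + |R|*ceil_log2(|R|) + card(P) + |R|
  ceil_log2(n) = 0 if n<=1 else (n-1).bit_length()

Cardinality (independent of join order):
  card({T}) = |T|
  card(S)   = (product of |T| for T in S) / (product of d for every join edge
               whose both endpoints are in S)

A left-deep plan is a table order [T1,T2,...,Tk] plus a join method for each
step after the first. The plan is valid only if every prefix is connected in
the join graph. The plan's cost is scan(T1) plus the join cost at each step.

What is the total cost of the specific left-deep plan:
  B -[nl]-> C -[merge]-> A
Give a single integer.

step 1: scan B: cost=20, card=20
step 2: join C via nl
    card(P join C) = 20*150/(20) = 150
    cost = 20 + 20*150 = 3020
step 3: join A via merge
    card(P join A) = 150*300/(100*3) = 150
    cost = 3020 + 150*8 + 300*9 + 150 + 300 = 7370

7370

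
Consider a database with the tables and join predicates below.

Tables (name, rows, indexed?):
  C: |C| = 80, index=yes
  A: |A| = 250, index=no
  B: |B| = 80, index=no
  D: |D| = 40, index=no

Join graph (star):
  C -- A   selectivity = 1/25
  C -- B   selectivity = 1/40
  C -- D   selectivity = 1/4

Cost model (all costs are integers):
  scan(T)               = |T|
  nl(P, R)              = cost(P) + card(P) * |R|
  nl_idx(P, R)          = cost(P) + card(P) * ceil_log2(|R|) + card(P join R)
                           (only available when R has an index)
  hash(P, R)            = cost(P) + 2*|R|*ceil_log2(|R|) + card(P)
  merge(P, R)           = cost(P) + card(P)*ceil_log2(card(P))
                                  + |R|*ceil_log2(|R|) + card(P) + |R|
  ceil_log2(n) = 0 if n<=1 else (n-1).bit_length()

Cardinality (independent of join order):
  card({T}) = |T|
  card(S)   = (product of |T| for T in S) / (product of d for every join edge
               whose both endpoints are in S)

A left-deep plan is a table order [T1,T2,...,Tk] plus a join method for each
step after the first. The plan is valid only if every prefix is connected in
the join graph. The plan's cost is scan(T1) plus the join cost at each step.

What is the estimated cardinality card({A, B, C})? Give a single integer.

1600

Tables in S: A(250), B(80), C(80)
Edges inside S: C-A(d=25), C-B(d=40)
numerator = 250 * 80 * 80 = 1600000
denominator = 25 * 40 = 1000
card(S) = 1600000 / 1000 = 1600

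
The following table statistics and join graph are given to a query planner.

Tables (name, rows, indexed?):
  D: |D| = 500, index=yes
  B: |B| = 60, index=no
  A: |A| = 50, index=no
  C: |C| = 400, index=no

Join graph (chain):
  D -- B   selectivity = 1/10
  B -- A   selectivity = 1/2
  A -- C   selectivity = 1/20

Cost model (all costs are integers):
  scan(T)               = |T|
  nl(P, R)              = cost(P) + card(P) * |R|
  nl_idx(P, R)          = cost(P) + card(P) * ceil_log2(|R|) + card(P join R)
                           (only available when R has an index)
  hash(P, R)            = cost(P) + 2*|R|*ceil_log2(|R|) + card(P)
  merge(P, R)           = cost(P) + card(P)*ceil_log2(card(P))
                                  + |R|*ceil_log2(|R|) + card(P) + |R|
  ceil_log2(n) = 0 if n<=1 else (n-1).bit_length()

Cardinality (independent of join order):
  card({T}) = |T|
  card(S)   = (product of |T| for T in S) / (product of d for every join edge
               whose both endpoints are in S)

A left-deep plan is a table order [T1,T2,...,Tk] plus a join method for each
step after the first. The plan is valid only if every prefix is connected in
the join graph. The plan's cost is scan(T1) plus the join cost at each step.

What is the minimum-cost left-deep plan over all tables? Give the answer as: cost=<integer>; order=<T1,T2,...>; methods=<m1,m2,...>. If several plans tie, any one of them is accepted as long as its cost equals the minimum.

Selinger DP (subsets sized 1..n):
  {D}: scan cost=500, card=500
  {B}: scan cost=60, card=60
  {A}: scan cost=50, card=50
  {C}: scan cost=400, card=400
  {BD}: card=3000; try (B,hash)→1720, (D,nl_idx)→3600, (D,merge)→5480, (B,merge)→5920, (D,hash)→9120, (D,nl)→30060 …(+1); best=1720 via (B,hash)
  {AB}: card=1500; try (A,hash)→720, (B,hash)→820, (B,merge)→820, (A,merge)→830, (B,nl)→3050, (A,nl)→3060; best=720 via (A,hash)
  {AC}: card=1000; try (A,hash)→1400, (C,merge)→4400, (A,merge)→4750, (C,hash)→7300, (C,nl)→20050, (A,nl)→20400; best=1400 via (A,hash)
  {ABD}: card=75000; try (A,hash)→5320, (D,hash)→11220, (D,merge)→23720, (A,merge)→41070, (D,nl_idx)→89220, (A,nl)→151720 …(+1); best=5320 via (A,hash)
  {ABC}: card=30000; try (B,hash)→3120, (C,hash)→9420, (B,merge)→12820, (C,merge)→22720, (B,nl)→61400, (C,nl)→600720; best=3120 via (B,hash)
  {ABCD}: card=1500000; try (D,hash)→42120, (C,hash)→87520, (D,merge)→488120, (C,merge)→1359320, (D,nl_idx)→1773120, (D,nl)→15003120 …(+1); best=42120 via (D,hash)

cost=42120; order=C,A,B,D; methods=hash,hash,hash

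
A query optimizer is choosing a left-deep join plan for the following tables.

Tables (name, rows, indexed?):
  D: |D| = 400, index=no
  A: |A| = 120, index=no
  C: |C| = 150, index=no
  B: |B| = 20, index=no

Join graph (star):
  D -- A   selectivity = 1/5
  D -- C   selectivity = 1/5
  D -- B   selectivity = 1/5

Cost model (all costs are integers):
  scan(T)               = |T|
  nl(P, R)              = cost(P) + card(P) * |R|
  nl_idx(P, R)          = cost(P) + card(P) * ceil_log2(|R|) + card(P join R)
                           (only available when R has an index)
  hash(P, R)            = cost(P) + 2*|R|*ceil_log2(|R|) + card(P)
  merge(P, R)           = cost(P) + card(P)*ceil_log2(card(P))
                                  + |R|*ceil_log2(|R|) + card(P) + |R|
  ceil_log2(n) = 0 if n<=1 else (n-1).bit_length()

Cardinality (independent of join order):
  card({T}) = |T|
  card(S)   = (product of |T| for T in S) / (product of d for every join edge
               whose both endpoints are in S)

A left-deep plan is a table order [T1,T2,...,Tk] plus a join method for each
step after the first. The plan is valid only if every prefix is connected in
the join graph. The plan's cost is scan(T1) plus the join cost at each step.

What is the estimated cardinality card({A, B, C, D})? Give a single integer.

Tables in S: A(120), B(20), C(150), D(400)
Edges inside S: D-A(d=5), D-C(d=5), D-B(d=5)
numerator = 120 * 20 * 150 * 400 = 144000000
denominator = 5 * 5 * 5 = 125
card(S) = 144000000 / 125 = 1152000

1152000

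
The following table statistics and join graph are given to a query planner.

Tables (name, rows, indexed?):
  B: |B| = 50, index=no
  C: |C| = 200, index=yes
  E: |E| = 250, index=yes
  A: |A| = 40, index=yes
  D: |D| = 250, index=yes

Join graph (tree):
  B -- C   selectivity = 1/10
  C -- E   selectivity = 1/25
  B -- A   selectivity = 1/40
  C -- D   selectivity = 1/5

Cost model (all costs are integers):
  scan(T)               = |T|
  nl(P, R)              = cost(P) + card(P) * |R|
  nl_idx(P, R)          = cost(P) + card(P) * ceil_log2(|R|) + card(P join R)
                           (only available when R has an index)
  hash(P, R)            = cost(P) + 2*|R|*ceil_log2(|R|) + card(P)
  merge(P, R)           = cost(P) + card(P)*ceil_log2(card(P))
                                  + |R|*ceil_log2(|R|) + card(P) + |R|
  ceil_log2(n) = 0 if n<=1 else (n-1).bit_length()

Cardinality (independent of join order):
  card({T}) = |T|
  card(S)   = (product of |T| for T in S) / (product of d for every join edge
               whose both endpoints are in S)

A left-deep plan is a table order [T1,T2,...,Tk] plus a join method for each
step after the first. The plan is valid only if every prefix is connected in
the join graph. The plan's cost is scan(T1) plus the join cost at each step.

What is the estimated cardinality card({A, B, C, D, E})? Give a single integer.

500000

Tables in S: A(40), B(50), C(200), D(250), E(250)
Edges inside S: B-C(d=10), C-E(d=25), B-A(d=40), C-D(d=5)
numerator = 40 * 50 * 200 * 250 * 250 = 25000000000
denominator = 10 * 25 * 40 * 5 = 50000
card(S) = 25000000000 / 50000 = 500000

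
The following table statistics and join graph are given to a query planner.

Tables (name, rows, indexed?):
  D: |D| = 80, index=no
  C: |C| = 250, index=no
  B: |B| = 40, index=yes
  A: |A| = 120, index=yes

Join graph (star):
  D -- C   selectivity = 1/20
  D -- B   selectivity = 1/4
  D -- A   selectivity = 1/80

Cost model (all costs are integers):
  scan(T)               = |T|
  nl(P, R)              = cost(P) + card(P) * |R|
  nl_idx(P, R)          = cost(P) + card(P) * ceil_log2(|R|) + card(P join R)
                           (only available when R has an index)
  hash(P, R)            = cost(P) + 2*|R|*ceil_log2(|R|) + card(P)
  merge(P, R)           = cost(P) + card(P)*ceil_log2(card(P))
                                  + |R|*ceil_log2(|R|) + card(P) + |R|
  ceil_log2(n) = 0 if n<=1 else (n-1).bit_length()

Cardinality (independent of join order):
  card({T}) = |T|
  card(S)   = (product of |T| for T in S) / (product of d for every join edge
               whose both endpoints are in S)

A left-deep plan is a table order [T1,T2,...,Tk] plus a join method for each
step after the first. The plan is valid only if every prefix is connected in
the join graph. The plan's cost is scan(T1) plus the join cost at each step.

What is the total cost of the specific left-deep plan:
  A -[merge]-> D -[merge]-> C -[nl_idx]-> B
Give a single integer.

28930

step 1: scan A: cost=120, card=120
step 2: join D via merge
    card(P join D) = 120*80/(80) = 120
    cost = 120 + 120*7 + 80*7 + 120 + 80 = 1720
step 3: join C via merge
    card(P join C) = 120*250/(20) = 1500
    cost = 1720 + 120*7 + 250*8 + 120 + 250 = 4930
step 4: join B via nl_idx
    card(P join B) = 1500*40/(4) = 15000
    cost = 4930 + 1500*6 + 15000 = 28930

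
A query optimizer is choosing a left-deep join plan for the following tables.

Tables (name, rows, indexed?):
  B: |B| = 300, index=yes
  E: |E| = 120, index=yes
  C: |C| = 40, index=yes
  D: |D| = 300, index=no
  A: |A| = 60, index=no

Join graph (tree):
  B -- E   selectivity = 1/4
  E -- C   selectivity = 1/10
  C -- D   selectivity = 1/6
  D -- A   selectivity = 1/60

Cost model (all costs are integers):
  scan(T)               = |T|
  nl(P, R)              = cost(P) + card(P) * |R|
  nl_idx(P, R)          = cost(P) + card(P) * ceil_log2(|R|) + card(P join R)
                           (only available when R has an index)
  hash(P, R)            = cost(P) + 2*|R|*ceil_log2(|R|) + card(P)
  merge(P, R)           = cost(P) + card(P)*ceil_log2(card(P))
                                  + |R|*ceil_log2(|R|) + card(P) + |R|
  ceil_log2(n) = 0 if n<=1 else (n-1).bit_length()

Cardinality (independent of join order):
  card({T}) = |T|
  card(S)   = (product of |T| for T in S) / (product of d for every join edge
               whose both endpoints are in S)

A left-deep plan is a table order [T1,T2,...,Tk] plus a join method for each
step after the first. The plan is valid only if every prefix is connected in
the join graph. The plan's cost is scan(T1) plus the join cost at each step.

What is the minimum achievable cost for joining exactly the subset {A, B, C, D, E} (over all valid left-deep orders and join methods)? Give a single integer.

Selinger DP over subsets of {A,B,C,D,E}:
  {B}: scan cost=300, card=300
  {E}: scan cost=120, card=120
  {C}: scan cost=40, card=40
  {D}: scan cost=300, card=300
  {A}: scan cost=60, card=60
  {BE}: card=9000; try (E,hash)→2280, (B,merge)→4080, (E,merge)→4260, (B,hash)→5640, (B,nl_idx)→10200, (E,nl_idx)→11400 …(+2); best=2280 via (E,hash)
  {CE}: card=480; try (C,hash)→720, (E,nl_idx)→800, (E,merge)→1280, (C,nl_idx)→1320, (C,merge)→1360, (E,hash)→1760 …(+2); best=720 via (C,hash)
  {CD}: card=2000; try (C,hash)→1080, (D,merge)→3320, (C,merge)→3580, (C,nl_idx)→4100, (D,hash)→5480, (D,nl)→12040 …(+1); best=1080 via (C,hash)
  {AD}: card=300; try (A,hash)→1320, (D,merge)→3480, (A,merge)→3720, (D,hash)→5520, (D,nl)→18060, (A,nl)→18300; best=1320 via (A,hash)
  {BCE}: card=36000; try (B,hash)→6600, (B,merge)→8520, (C,hash)→11760, (B,nl_idx)→41040, (C,nl_idx)→92280, (C,merge)→137560 …(+2); best=6600 via (B,hash)
  {CDE}: card=24000; try (E,hash)→4760, (D,hash)→6600, (D,merge)→8520, (E,merge)→26040, (E,nl_idx)→39080, (D,nl)→144720 …(+1); best=4760 via (E,hash)
  {ACD}: card=2000; try (C,hash)→2100, (A,hash)→3800, (C,merge)→4600, (C,nl_idx)→5120, (C,nl)→13320, (A,merge)→25500 …(+1); best=2100 via (C,hash)
  {BCDE}: card=1800000; try (B,hash)→34160, (D,hash)→48000, (B,merge)→391760, (D,merge)→621600, (B,nl_idx)→2020760, (B,nl)→7204760 …(+1); best=34160 via (B,hash)
  {ACDE}: card=24000; try (E,hash)→5780, (E,merge)→27060, (A,hash)→29480, (E,nl_idx)→40100, (E,nl)→242100, (A,merge)→389180 …(+1); best=5780 via (E,hash)
  {ABCDE}: card=1800000; try (B,hash)→35180, (B,merge)→392780, (A,hash)→1834880, (B,nl_idx)→2021780, (B,nl)→7205780, (A,merge)→39634580 …(+1); best=35180 via (B,hash)

35180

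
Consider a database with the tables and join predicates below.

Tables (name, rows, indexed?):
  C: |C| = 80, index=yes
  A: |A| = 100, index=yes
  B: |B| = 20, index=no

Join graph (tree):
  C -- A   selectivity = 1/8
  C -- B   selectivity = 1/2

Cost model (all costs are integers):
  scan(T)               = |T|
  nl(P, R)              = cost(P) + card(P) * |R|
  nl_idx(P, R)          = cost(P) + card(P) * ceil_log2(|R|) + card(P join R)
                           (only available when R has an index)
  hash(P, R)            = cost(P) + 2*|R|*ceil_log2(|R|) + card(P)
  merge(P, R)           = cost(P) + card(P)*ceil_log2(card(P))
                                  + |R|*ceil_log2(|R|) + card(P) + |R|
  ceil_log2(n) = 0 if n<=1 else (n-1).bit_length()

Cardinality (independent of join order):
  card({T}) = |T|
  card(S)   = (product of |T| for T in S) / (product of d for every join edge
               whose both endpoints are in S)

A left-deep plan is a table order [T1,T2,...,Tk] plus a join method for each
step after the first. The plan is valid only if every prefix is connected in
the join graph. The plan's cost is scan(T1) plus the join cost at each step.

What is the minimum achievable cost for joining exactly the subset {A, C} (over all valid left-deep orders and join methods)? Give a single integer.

Selinger DP over subsets of {A,C}:
  {C}: scan cost=80, card=80
  {A}: scan cost=100, card=100
  {AC}: card=1000; try (C,hash)→1320, (A,merge)→1520, (C,merge)→1540, (A,hash)→1560, (A,nl_idx)→1640, (C,nl_idx)→1800 …(+2); best=1320 via (C,hash)

1320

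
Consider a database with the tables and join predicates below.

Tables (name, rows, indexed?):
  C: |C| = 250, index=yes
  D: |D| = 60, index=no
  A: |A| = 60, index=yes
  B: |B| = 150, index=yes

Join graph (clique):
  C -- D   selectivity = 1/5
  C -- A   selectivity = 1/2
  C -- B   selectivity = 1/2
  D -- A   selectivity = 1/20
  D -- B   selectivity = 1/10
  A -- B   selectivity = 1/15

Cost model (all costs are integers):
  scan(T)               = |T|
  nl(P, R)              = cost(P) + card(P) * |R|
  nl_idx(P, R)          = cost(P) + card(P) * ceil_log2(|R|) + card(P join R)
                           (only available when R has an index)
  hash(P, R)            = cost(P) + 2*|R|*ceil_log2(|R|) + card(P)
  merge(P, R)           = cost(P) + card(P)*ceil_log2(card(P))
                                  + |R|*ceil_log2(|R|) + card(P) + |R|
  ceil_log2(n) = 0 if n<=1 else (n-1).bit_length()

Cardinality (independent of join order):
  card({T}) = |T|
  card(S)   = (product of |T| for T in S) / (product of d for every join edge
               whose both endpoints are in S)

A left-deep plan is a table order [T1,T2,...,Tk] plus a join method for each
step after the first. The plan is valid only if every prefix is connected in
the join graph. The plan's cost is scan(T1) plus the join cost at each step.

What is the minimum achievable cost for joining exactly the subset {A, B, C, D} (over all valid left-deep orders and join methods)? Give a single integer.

5910

Selinger DP over subsets of {A,B,C,D}:
  {C}: scan cost=250, card=250
  {D}: scan cost=60, card=60
  {A}: scan cost=60, card=60
  {B}: scan cost=150, card=150
  {CD}: card=3000; try (D,hash)→1220, (C,merge)→2730, (D,merge)→2920, (C,nl_idx)→3540, (C,hash)→4120, (C,nl)→15060 …(+1); best=1220 via (D,hash)
  {AC}: card=7500; try (A,hash)→1220, (C,merge)→2730, (A,merge)→2920, (C,hash)→4120, (C,nl_idx)→8040, (A,nl_idx)→9250 …(+2); best=1220 via (A,hash)
  {BC}: card=18750; try (B,hash)→2900, (C,merge)→3750, (B,merge)→3850, (C,hash)→4300, (C,nl_idx)→20100, (B,nl_idx)→21000 …(+2); best=2900 via (B,hash)
  {AD}: card=180; try (A,nl_idx)→600, (D,hash)→840, (A,hash)→840, (D,merge)→900, (A,merge)→900, (D,nl)→3660 …(+1); best=600 via (A,nl_idx)
  {BD}: card=900; try (D,hash)→1020, (B,nl_idx)→1440, (B,merge)→1830, (D,merge)→1920, (B,hash)→2520, (B,nl)→9060 …(+1); best=1020 via (D,hash)
  {AB}: card=600; try (A,hash)→1020, (B,nl_idx)→1140, (A,nl_idx)→1650, (B,merge)→1830, (A,merge)→1920, (B,hash)→2520 …(+2); best=1020 via (A,hash)
  {ACD}: card=4500; try (C,merge)→4470, (C,hash)→4780, (A,hash)→4940, (C,nl_idx)→6540, (D,hash)→9440, (A,nl_idx)→23720 …(+5); best=4470 via (C,merge)
  {BCD}: card=22500; try (C,hash)→5920, (B,hash)→6620, (C,merge)→13170, (D,hash)→22370, (C,nl_idx)→30720, (B,merge)→41570 …(+5); best=5920 via (C,hash)
  {ABC}: card=37500; try (C,hash)→5620, (C,merge)→9870, (B,hash)→11120, (A,hash)→22370, (C,nl_idx)→43320, (B,nl_idx)→98720 …(+6); best=5620 via (C,hash)
  {ABD}: card=180; try (B,nl_idx)→2220, (D,hash)→2340, (A,hash)→2640, (B,hash)→3180, (B,merge)→3570, (A,nl_idx)→6600 …(+5); best=2220 via (B,nl_idx)
  {ABCD}: card=2250; try (C,nl_idx)→5910, (C,merge)→6090, (C,hash)→6400, (B,hash)→11370, (A,hash)→29140, (B,nl_idx)→42720 …(+9); best=5910 via (C,nl_idx)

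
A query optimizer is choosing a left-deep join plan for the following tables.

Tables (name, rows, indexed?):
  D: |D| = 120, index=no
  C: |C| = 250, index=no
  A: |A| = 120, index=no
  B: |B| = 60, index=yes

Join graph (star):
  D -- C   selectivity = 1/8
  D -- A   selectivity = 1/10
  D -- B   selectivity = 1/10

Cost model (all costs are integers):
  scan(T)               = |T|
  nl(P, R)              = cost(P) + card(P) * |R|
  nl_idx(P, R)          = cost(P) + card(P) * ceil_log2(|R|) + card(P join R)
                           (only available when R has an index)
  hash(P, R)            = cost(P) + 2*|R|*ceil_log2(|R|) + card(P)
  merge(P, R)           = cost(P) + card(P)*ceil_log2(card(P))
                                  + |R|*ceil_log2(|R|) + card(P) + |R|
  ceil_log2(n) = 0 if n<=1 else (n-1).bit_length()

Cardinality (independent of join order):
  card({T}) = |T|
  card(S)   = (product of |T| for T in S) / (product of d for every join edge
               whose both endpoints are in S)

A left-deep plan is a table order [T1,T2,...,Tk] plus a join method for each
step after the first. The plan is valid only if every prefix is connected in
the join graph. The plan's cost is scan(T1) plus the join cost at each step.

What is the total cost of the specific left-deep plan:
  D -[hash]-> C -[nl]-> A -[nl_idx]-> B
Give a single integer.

step 1: scan D: cost=120, card=120
step 2: join C via hash
    card(P join C) = 120*250/(8) = 3750
    cost = 120 + 2*250*8 + 120 = 4240
step 3: join A via nl
    card(P join A) = 3750*120/(10) = 45000
    cost = 4240 + 3750*120 = 454240
step 4: join B via nl_idx
    card(P join B) = 45000*60/(10) = 270000
    cost = 454240 + 45000*6 + 270000 = 994240

994240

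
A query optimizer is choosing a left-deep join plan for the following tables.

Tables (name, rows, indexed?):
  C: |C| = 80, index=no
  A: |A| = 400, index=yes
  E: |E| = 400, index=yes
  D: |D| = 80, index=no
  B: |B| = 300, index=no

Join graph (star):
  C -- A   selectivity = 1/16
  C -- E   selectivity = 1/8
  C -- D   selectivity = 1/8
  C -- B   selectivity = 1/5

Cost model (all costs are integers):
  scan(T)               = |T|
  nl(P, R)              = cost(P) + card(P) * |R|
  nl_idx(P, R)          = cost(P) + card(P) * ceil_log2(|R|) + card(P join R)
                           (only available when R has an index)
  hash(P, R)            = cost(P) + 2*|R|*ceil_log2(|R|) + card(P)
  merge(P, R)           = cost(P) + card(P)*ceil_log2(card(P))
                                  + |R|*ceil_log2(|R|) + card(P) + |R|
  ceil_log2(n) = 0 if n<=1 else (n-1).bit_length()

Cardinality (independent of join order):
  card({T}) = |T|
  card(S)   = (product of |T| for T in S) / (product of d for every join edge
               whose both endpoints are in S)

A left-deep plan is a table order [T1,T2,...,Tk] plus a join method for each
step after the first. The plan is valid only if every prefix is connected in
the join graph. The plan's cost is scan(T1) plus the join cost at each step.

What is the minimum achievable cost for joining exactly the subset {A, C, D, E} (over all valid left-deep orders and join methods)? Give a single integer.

32240

Selinger DP over subsets of {A,C,D,E}:
  {C}: scan cost=80, card=80
  {A}: scan cost=400, card=400
  {E}: scan cost=400, card=400
  {D}: scan cost=80, card=80
  {AC}: card=2000; try (C,hash)→1920, (A,nl_idx)→2800, (A,merge)→4720, (C,merge)→5040, (A,hash)→7360, (A,nl)→32080 …(+1); best=1920 via (C,hash)
  {CE}: card=4000; try (C,hash)→1920, (E,merge)→4720, (E,nl_idx)→4800, (C,merge)→5040, (E,hash)→7360, (E,nl)→32080 …(+1); best=1920 via (C,hash)
  {CD}: card=800; try (D,hash)→1280, (C,hash)→1280, (D,merge)→1360, (C,merge)→1360, (D,nl)→6480, (C,nl)→6480; best=1280 via (D,hash)
  {ACE}: card=100000; try (E,hash)→11120, (A,hash)→13120, (E,merge)→29920, (A,merge)→57920, (E,nl_idx)→119920, (A,nl_idx)→137920 …(+2); best=11120 via (E,hash)
  {ACD}: card=20000; try (D,hash)→5040, (A,hash)→9280, (A,merge)→14080, (D,merge)→26560, (A,nl_idx)→28480, (D,nl)→161920 …(+1); best=5040 via (D,hash)
  {CDE}: card=40000; try (D,hash)→7040, (E,hash)→9280, (E,merge)→14080, (E,nl_idx)→48480, (D,merge)→54560, (E,nl)→321280 …(+1); best=7040 via (D,hash)
  {ACDE}: card=1000000; try (E,hash)→32240, (A,hash)→54240, (D,hash)→112240, (E,merge)→329040, (A,merge)→691040, (E,nl_idx)→1185040 …(+5); best=32240 via (E,hash)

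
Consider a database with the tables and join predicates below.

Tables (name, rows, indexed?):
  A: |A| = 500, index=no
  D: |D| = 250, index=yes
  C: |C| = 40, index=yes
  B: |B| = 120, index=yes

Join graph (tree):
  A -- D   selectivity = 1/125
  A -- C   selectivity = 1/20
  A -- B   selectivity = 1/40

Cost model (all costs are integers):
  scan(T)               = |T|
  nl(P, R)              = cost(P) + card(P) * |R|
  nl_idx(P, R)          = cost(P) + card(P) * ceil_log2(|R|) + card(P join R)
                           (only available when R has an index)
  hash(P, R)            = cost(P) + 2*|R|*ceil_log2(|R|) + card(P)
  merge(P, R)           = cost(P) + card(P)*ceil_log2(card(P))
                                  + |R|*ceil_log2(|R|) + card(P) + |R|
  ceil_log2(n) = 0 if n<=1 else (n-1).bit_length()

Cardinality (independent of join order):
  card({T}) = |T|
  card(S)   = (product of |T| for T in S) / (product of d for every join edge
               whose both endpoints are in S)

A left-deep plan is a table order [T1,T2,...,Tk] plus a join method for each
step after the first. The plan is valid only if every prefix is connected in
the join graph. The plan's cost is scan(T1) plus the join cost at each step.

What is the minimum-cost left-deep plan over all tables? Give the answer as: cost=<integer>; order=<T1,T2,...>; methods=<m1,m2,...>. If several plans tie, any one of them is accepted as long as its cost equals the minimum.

cost=10160; order=A,C,D,B; methods=hash,hash,hash

Selinger DP (subsets sized 1..n):
  {A}: scan cost=500, card=500
  {D}: scan cost=250, card=250
  {C}: scan cost=40, card=40
  {B}: scan cost=120, card=120
  {AD}: card=1000; try (D,hash)→5000, (D,nl_idx)→5500, (A,merge)→7500, (D,merge)→7750, (A,hash)→9500, (A,nl)→125250 …(+1); best=5000 via (D,hash)
  {AC}: card=1000; try (C,hash)→1480, (C,nl_idx)→4500, (A,merge)→5320, (C,merge)→5780, (A,hash)→9080, (A,nl)→20040 …(+1); best=1480 via (C,hash)
  {AB}: card=1500; try (B,hash)→2680, (B,nl_idx)→5500, (A,merge)→6080, (B,merge)→6460, (A,hash)→9240, (A,nl)→60120 …(+1); best=2680 via (B,hash)
  {ACD}: card=2000; try (D,hash)→6480, (C,hash)→6480, (D,nl_idx)→11480, (C,nl_idx)→13000, (D,merge)→14730, (C,merge)→16280 …(+2); best=6480 via (D,hash)
  {ABD}: card=3000; try (B,hash)→7680, (D,hash)→8180, (B,nl_idx)→15000, (B,merge)→16960, (D,nl_idx)→17680, (D,merge)→22930 …(+2); best=7680 via (B,hash)
  {ABC}: card=3000; try (B,hash)→4160, (C,hash)→4660, (B,nl_idx)→11480, (B,merge)→13440, (C,nl_idx)→14680, (C,merge)→20960 …(+2); best=4160 via (B,hash)
  {ABCD}: card=6000; try (B,hash)→10160, (D,hash)→11160, (C,hash)→11160, (B,nl_idx)→26480, (B,merge)→31440, (C,nl_idx)→31680 …(+6); best=10160 via (B,hash)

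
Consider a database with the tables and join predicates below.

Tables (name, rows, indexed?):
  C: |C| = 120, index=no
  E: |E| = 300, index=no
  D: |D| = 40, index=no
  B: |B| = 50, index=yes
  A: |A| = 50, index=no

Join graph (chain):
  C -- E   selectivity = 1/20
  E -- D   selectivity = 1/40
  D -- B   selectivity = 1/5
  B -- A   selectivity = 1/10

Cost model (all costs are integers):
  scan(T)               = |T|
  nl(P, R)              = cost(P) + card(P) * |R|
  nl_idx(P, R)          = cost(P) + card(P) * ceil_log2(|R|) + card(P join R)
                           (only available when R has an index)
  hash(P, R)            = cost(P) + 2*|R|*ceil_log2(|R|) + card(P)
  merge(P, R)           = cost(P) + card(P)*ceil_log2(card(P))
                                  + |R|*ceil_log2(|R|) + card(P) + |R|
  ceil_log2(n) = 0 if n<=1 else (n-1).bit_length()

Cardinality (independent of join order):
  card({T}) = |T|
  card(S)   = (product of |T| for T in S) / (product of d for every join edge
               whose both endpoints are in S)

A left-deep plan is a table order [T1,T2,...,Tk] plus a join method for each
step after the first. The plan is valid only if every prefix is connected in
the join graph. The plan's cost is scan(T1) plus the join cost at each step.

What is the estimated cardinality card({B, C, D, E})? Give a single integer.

Tables in S: B(50), C(120), D(40), E(300)
Edges inside S: C-E(d=20), E-D(d=40), D-B(d=5)
numerator = 50 * 120 * 40 * 300 = 72000000
denominator = 20 * 40 * 5 = 4000
card(S) = 72000000 / 4000 = 18000

18000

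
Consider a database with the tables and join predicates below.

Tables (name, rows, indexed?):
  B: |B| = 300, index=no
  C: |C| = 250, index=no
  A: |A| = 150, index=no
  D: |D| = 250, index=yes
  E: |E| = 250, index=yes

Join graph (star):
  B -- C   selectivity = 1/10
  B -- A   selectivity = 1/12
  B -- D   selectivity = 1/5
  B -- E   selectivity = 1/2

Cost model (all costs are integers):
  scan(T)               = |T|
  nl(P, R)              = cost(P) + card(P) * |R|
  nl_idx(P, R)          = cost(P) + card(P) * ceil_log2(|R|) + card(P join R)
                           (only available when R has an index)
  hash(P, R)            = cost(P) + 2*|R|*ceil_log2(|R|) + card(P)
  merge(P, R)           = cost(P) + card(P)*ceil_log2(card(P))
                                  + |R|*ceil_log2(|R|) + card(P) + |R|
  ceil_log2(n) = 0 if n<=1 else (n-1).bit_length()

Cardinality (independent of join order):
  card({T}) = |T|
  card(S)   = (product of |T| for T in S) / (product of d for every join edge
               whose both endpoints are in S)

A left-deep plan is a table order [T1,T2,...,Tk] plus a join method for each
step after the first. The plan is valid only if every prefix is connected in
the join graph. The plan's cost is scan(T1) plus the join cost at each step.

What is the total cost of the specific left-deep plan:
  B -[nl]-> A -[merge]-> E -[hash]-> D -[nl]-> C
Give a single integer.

step 1: scan B: cost=300, card=300
step 2: join A via nl
    card(P join A) = 300*150/(12) = 3750
    cost = 300 + 300*150 = 45300
step 3: join E via merge
    card(P join E) = 3750*250/(2) = 468750
    cost = 45300 + 3750*12 + 250*8 + 3750 + 250 = 96300
step 4: join D via hash
    card(P join D) = 468750*250/(5) = 23437500
    cost = 96300 + 2*250*8 + 468750 = 569050
step 5: join C via nl
    card(P join C) = 23437500*250/(10) = 585937500
    cost = 569050 + 23437500*250 = 5859944050

5859944050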